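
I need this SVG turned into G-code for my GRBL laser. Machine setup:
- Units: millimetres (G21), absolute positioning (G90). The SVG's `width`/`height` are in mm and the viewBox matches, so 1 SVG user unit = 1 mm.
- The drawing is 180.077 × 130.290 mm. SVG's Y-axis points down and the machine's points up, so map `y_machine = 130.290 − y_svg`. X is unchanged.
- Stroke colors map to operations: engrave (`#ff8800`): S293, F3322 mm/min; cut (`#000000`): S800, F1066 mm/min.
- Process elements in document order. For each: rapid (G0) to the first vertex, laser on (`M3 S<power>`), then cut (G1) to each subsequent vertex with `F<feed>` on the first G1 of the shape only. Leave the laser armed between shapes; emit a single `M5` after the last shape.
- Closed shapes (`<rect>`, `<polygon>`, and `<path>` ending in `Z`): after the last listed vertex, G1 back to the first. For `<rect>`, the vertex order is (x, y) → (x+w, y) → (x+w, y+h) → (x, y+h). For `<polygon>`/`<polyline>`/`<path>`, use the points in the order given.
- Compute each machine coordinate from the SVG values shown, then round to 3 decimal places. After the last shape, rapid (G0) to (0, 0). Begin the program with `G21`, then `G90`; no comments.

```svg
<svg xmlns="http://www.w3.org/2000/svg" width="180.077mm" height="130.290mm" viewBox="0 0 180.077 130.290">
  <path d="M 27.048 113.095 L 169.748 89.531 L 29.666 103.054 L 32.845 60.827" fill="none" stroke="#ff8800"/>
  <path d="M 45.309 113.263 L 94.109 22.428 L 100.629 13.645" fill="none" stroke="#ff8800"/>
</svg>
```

G21
G90
G0 X27.048 Y17.195
M3 S293
G1 X169.748 Y40.759 F3322
G1 X29.666 Y27.236
G1 X32.845 Y69.463
G0 X45.309 Y17.027
M3 S293
G1 X94.109 Y107.862 F3322
G1 X100.629 Y116.645
M5
G0 X0.000 Y0.000

Since the viewBox matches the mm dimensions, user units are millimetres directly. The only transform is the Y-flip y_m = 130.290 − y_svg.

Shape 1 is a open polyline drawn with `<path>`. Its stroke #ff8800 means engrave at S293, F3322. After flipping Y the toolpath is (27.048,17.195) → (169.748,40.759) → (29.666,27.236) → (32.845,69.463).

Shape 2 is a open polyline drawn with `<path>`. Its stroke #ff8800 means engrave at S293, F3322. After flipping Y the toolpath is (45.309,17.027) → (94.109,107.862) → (100.629,116.645).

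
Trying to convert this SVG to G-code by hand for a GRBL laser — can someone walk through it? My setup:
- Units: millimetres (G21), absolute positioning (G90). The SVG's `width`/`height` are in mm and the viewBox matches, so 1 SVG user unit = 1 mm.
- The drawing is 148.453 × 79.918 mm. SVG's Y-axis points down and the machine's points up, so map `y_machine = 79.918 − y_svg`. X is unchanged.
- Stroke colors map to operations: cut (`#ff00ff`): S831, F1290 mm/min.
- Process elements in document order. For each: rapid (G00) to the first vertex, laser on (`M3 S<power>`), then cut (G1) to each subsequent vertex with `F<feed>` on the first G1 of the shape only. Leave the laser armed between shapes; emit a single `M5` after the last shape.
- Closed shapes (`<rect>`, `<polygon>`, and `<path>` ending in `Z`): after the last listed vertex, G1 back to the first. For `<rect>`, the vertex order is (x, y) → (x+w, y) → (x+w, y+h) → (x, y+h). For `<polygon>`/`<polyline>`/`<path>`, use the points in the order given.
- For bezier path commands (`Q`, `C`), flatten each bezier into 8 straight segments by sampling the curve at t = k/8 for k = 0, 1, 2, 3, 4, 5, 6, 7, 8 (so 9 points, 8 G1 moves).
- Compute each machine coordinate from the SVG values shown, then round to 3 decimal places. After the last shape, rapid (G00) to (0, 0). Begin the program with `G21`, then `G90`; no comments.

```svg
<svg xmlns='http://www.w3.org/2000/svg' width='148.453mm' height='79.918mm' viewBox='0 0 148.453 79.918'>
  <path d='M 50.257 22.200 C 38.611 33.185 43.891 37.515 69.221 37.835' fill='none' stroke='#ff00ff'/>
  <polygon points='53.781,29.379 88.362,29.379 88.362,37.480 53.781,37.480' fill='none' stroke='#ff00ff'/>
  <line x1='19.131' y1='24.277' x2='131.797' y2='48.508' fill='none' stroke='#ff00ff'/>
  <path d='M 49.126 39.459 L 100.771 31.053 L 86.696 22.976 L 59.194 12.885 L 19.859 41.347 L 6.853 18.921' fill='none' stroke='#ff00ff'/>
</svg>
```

viewBox `0 0 148.453 79.918` with mm width/height → 1 unit = 1 mm. Flip: y_m = 79.918 − y_svg.

**Shape 1** — `<path>` cubic bezier, stroke `#ff00ff` → cut (S831, F1290). Control points (SVG): P0=(50.257,22.200), P1=(38.611,33.185), P2=(43.891,37.515), P3=(69.221,37.835); sampled at t=k/8. Machine vertices: (50.257,57.718) → (46.689,53.905) → (44.745,50.686) → (44.461,48.028) → (45.873,45.901) → (49.019,44.274) → (53.934,43.116) → (60.656,42.396) → (69.221,42.083). Open path.

**Shape 2** — `<polygon>` rectangle, stroke `#ff00ff` → cut (S831, F1290). Machine vertices: (53.781,50.539) → (88.362,50.539) → (88.362,42.438) → (53.781,42.438) → (53.781,50.539). Closed: final G1 returns to the first vertex.

**Shape 3** — `<line>` line segment, stroke `#ff00ff` → cut (S831, F1290). Machine vertices: (19.131,55.641) → (131.797,31.410). Open path.

**Shape 4** — `<path>` open polyline, stroke `#ff00ff` → cut (S831, F1290). Machine vertices: (49.126,40.459) → (100.771,48.865) → (86.696,56.942) → (59.194,67.033) → (19.859,38.571) → (6.853,60.997). Open path.

G21
G90
G00 X50.257 Y57.718
M3 S831
G1 X46.689 Y53.905 F1290
G1 X44.745 Y50.686
G1 X44.461 Y48.028
G1 X45.873 Y45.901
G1 X49.019 Y44.274
G1 X53.934 Y43.116
G1 X60.656 Y42.396
G1 X69.221 Y42.083
G00 X53.781 Y50.539
M3 S831
G1 X88.362 Y50.539 F1290
G1 X88.362 Y42.438
G1 X53.781 Y42.438
G1 X53.781 Y50.539
G00 X19.131 Y55.641
M3 S831
G1 X131.797 Y31.410 F1290
G00 X49.126 Y40.459
M3 S831
G1 X100.771 Y48.865 F1290
G1 X86.696 Y56.942
G1 X59.194 Y67.033
G1 X19.859 Y38.571
G1 X6.853 Y60.997
M5
G00 X0.000 Y0.000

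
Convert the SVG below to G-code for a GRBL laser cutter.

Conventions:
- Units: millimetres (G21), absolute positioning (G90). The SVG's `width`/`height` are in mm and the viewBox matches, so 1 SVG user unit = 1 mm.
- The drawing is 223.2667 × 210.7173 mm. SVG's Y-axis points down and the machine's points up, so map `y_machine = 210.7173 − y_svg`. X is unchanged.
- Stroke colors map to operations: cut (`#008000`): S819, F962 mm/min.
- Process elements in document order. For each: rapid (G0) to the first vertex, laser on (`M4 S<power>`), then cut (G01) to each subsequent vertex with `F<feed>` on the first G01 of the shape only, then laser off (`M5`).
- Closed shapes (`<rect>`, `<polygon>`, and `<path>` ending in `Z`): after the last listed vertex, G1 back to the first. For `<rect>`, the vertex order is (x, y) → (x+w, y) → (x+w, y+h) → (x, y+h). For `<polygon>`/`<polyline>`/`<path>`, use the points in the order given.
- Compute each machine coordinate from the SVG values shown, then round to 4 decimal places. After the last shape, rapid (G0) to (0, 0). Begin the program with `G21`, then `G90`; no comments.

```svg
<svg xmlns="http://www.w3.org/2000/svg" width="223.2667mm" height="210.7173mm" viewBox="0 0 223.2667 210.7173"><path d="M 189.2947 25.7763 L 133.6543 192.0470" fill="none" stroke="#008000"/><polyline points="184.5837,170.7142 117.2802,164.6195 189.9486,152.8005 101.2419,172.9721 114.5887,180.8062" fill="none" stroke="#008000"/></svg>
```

G21
G90
G0 X189.2947 Y184.9410
M4 S819
G01 X133.6543 Y18.6703 F962
M5
G0 X184.5837 Y40.0031
M4 S819
G01 X117.2802 Y46.0978 F962
G01 X189.9486 Y57.9168
G01 X101.2419 Y37.7452
G01 X114.5887 Y29.9111
M5
G0 X0.0000 Y0.0000

1 u = 1 mm; y_m = 210.7173 − y.

[1] `<path>` line segment, #008000→cut S819 F962: (189.2947,184.9410) → (133.6543,18.6703)

[2] `<polyline>` open polyline, #008000→cut S819 F962: (184.5837,40.0031) → (117.2802,46.0978) → (189.9486,57.9168) → (101.2419,37.7452) → (114.5887,29.9111)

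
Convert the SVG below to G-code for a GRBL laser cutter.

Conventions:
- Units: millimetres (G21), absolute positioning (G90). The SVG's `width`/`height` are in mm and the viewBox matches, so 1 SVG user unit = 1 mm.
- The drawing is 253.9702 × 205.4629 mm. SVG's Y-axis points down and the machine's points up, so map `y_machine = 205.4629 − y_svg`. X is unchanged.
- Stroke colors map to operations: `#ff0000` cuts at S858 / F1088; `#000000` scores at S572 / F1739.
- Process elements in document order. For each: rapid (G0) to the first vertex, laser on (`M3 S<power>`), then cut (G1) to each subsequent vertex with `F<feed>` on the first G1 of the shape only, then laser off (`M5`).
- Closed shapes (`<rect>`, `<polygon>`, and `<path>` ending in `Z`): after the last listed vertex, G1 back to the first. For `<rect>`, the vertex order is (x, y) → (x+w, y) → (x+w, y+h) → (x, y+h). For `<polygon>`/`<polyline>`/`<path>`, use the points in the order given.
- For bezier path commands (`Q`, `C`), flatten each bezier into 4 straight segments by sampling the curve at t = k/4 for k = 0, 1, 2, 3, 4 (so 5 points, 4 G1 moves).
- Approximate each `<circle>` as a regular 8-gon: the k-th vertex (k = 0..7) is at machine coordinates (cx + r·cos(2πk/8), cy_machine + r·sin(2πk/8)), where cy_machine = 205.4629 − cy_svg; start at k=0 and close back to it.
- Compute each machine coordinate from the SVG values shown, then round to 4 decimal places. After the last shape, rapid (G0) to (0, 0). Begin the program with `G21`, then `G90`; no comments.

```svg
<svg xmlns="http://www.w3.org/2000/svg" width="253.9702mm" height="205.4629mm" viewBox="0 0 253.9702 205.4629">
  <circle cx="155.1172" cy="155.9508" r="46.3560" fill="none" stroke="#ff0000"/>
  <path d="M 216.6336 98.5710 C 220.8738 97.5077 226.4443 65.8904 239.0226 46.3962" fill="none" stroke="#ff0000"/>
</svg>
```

G21
G90
G0 X201.4732 Y49.5121
M3 S858
G1 X187.8958 Y82.2907 F1088
G1 X155.1172 Y95.8681
G1 X122.3386 Y82.2907
G1 X108.7612 Y49.5121
G1 X122.3386 Y16.7335
G1 X155.1172 Y3.1561
G1 X187.8958 Y16.7335
G1 X201.4732 Y49.5121
M5
G0 X216.6336 Y106.8919
M3 S858
G1 X220.1519 Y112.7514 F1088
G1 X224.7013 Y126.0677
G1 X230.8141 Y142.8398
G1 X239.0226 Y159.0667
M5
G0 X0.0000 Y0.0000

Since the viewBox matches the mm dimensions, user units are millimetres directly. The only transform is the Y-flip y_m = 205.4629 − y_svg.

Shape 1 is a circle drawn with `<circle>`. Its stroke #ff0000 means cut at S858, F1088. After flipping Y the toolpath is (201.4732,49.5121) → (187.8958,82.2907) → (155.1172,95.8681) → (122.3386,82.2907) → (108.7612,49.5121) → (122.3386,16.7335) → (155.1172,3.1561) → (187.8958,16.7335) → (201.4732,49.5121), returning to the start.

Shape 2 is a cubic bezier drawn with `<path>`. Its stroke #ff0000 means cut at S858, F1088. After flipping Y the toolpath is (216.6336,106.8919) → (220.1519,112.7514) → (224.7013,126.0677) → (230.8141,142.8398) → (239.0226,159.0667).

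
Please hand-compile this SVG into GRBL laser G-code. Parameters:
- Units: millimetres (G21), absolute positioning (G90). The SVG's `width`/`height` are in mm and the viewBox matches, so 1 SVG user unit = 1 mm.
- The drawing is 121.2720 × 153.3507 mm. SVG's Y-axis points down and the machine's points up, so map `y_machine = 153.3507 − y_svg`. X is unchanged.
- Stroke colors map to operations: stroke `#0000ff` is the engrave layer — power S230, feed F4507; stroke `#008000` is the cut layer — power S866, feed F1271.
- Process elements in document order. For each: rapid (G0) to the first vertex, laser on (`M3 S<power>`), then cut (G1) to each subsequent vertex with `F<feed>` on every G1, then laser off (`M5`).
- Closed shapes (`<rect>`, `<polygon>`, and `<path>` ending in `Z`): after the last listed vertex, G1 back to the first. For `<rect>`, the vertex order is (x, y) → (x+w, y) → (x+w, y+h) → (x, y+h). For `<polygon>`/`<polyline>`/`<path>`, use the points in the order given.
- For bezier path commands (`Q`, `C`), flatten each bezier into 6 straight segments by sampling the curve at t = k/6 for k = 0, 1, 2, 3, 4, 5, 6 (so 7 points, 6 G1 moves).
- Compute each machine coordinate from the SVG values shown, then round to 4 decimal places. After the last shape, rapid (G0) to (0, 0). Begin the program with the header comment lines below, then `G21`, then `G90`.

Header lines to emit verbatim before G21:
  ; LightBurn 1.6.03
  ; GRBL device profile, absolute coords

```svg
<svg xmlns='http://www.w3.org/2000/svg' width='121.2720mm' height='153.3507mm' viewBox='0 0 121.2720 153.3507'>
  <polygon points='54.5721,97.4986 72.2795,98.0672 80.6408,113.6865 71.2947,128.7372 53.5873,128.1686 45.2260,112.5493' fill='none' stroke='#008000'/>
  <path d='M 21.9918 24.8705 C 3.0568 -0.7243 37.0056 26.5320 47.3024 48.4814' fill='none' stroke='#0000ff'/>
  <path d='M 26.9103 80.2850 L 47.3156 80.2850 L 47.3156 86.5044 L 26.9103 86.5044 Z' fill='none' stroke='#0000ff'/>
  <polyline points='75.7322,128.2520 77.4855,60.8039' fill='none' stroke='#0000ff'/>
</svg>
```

; LightBurn 1.6.03
; GRBL device profile, absolute coords
G21
G90
G0 X54.5721 Y55.8521
M3 S866
G1 X72.2795 Y55.2835 F1271
G1 X80.6408 Y39.6642 F1271
G1 X71.2947 Y24.6135 F1271
G1 X53.5873 Y25.1821 F1271
G1 X45.2260 Y40.8014 F1271
G1 X54.5721 Y55.8521 F1271
M5
G0 X21.9918 Y128.4802
M3 S230
G1 X16.5770 Y137.1426 F4507
G1 X17.8501 Y138.6120 F4507
G1 X23.6852 Y134.5038 F4507
G1 X31.9563 Y126.4337 F4507
G1 X40.5373 Y116.0170 F4507
G1 X47.3024 Y104.8693 F4507
M5
G0 X26.9103 Y73.0657
M3 S230
G1 X47.3156 Y73.0657 F4507
G1 X47.3156 Y66.8463 F4507
G1 X26.9103 Y66.8463 F4507
G1 X26.9103 Y73.0657 F4507
M5
G0 X75.7322 Y25.0987
M3 S230
G1 X77.4855 Y92.5468 F4507
M5
G0 X0.0000 Y0.0000

Since the viewBox matches the mm dimensions, user units are millimetres directly. The only transform is the Y-flip y_m = 153.3507 − y_svg.

Shape 1 is a regular polygon drawn with `<polygon>`. Its stroke #008000 means cut at S866, F1271. After flipping Y the toolpath is (54.5721,55.8521) → (72.2795,55.2835) → (80.6408,39.6642) → (71.2947,24.6135) → (53.5873,25.1821) → (45.2260,40.8014) → (54.5721,55.8521), returning to the start.

Shape 2 is a cubic bezier drawn with `<path>`. Its stroke #0000ff means engrave at S230, F4507. After flipping Y the toolpath is (21.9918,128.4802) → (16.5770,137.1426) → (17.8501,138.6120) → (23.6852,134.5038) → (31.9563,126.4337) → (40.5373,116.0170) → (47.3024,104.8693).

Shape 3 is a rectangle drawn with `<path>`. Its stroke #0000ff means engrave at S230, F4507. After flipping Y the toolpath is (26.9103,73.0657) → (47.3156,73.0657) → (47.3156,66.8463) → (26.9103,66.8463) → (26.9103,73.0657), returning to the start.

Shape 4 is a line segment drawn with `<polyline>`. Its stroke #0000ff means engrave at S230, F4507. After flipping Y the toolpath is (75.7322,25.0987) → (77.4855,92.5468).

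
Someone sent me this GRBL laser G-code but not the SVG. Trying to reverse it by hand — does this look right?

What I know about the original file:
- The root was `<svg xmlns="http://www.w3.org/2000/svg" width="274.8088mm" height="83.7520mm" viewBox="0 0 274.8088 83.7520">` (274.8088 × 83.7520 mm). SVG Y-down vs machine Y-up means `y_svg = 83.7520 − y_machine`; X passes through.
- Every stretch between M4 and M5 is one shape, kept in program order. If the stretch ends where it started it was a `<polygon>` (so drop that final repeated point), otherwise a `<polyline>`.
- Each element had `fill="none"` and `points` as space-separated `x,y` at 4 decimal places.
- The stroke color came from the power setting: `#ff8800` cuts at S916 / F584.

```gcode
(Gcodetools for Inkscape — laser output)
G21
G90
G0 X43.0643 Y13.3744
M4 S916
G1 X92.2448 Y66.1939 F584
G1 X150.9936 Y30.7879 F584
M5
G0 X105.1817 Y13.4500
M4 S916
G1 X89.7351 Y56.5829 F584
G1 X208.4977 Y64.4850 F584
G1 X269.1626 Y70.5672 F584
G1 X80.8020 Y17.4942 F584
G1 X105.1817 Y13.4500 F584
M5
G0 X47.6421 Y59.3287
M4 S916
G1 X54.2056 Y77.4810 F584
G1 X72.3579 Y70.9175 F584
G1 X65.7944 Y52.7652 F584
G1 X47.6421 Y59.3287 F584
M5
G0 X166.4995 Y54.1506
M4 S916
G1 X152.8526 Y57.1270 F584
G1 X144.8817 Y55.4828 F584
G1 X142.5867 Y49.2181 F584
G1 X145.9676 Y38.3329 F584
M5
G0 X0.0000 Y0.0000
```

<svg xmlns="http://www.w3.org/2000/svg" width="274.8088mm" height="83.7520mm" viewBox="0 0 274.8088 83.7520">
  <polyline points="43.0643,70.3776 92.2448,17.5581 150.9936,52.9641" fill="none" stroke="#ff8800"/>
  <polygon points="105.1817,70.3020 89.7351,27.1691 208.4977,19.2670 269.1626,13.1848 80.8020,66.2578" fill="none" stroke="#ff8800"/>
  <polygon points="47.6421,24.4233 54.2056,6.2710 72.3579,12.8345 65.7944,30.9868" fill="none" stroke="#ff8800"/>
  <polyline points="166.4995,29.6014 152.8526,26.6250 144.8817,28.2692 142.5867,34.5339 145.9676,45.4191" fill="none" stroke="#ff8800"/>
</svg>

Machine Y-up, SVG Y-down with viewBox height 83.7520, so y_svg = 83.7520 − y_machine; X carries over. Every run uses S916, so all elements get stroke `#ff8800` (cut).

Run 1: The run is open, so emit a `<polyline>` with points (Y-flipped): 43.0643,70.3776 92.2448,17.5581 150.9936,52.9641.

Run 2: The run returns to its start, so emit a `<polygon>` with points (Y-flipped): 105.1817,70.3020 89.7351,27.1691 208.4977,19.2670 269.1626,13.1848 80.8020,66.2578.

Run 3: The run returns to its start, so emit a `<polygon>` with points (Y-flipped): 47.6421,24.4233 54.2056,6.2710 72.3579,12.8345 65.7944,30.9868.

Run 4: The run is open, so emit a `<polyline>` with points (Y-flipped): 166.4995,29.6014 152.8526,26.6250 144.8817,28.2692 142.5867,34.5339 145.9676,45.4191.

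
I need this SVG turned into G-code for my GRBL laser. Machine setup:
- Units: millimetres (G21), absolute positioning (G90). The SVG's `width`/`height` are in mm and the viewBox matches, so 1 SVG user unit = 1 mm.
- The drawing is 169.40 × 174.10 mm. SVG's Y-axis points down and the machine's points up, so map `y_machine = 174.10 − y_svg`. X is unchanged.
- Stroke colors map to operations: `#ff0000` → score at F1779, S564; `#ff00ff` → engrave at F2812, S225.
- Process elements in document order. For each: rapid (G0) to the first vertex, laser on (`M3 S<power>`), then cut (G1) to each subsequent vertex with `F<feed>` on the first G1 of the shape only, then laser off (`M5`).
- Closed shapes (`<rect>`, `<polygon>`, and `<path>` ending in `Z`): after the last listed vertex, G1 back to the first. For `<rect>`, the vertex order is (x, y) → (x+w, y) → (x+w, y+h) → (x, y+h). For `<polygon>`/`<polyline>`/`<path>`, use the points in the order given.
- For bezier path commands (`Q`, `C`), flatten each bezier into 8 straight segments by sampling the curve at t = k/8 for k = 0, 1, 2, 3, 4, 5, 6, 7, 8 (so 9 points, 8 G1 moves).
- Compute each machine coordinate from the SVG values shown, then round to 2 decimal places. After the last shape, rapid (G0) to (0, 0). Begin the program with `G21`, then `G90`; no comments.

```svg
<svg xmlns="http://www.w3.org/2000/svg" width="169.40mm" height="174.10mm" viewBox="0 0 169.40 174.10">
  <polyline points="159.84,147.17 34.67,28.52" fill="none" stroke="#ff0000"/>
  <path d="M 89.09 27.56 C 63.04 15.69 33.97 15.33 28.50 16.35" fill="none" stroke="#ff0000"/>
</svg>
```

Since the viewBox matches the mm dimensions, user units are millimetres directly. The only transform is the Y-flip y_m = 174.10 − y_svg.

Shape 1 is a line segment drawn with `<polyline>`. Its stroke #ff0000 means score at S564, F1779. After flipping Y the toolpath is (159.84,26.93) → (34.67,145.58).

Shape 2 is a cubic bezier drawn with `<path>`. Its stroke #ff0000 means score at S564, F1779. After flipping Y the toolpath is (89.09,146.54) → (79.23,150.47) → (69.40,153.44) → (59.91,155.57) → (51.08,156.98) → (43.21,157.78) → (36.61,158.10) → (31.61,158.05) → (28.50,157.75).

G21
G90
G0 X159.84 Y26.93
M3 S564
G1 X34.67 Y145.58 F1779
M5
G0 X89.09 Y146.54
M3 S564
G1 X79.23 Y150.47 F1779
G1 X69.40 Y153.44
G1 X59.91 Y155.57
G1 X51.08 Y156.98
G1 X43.21 Y157.78
G1 X36.61 Y158.10
G1 X31.61 Y158.05
G1 X28.50 Y157.75
M5
G0 X0.00 Y0.00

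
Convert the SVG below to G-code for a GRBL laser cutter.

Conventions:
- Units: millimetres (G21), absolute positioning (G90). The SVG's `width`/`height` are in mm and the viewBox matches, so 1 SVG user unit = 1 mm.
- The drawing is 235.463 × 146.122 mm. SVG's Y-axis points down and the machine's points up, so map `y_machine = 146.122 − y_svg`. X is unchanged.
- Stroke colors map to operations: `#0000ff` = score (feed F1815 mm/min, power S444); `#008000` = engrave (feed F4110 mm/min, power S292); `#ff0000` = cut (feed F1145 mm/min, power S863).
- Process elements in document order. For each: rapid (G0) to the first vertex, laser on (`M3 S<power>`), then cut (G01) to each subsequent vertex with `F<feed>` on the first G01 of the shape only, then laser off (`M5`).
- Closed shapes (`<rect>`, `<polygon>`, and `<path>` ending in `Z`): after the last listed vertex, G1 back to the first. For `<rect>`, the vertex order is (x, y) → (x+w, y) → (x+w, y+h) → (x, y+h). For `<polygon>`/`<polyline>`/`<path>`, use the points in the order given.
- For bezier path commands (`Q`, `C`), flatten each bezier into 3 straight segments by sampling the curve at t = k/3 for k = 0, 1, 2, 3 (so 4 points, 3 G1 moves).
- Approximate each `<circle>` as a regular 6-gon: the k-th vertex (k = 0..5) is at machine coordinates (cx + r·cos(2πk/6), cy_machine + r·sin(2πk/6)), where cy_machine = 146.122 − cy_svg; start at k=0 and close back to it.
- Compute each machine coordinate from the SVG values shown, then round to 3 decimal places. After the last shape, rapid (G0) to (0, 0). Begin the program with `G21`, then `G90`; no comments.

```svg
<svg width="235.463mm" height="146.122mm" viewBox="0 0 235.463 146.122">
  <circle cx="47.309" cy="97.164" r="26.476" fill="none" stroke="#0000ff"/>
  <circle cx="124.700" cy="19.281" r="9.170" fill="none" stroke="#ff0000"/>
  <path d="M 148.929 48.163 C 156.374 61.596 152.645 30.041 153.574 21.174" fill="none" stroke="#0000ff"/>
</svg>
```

G21
G90
G0 X73.785 Y48.958
M3 S444
G01 X60.547 Y71.887 F1815
G01 X34.071 Y71.887
G01 X20.833 Y48.958
G01 X34.071 Y26.029
G01 X60.547 Y26.029
G01 X73.785 Y48.958
M5
G0 X133.870 Y126.841
M3 S863
G01 X129.285 Y134.782 F1145
G01 X120.115 Y134.782
G01 X115.530 Y126.841
G01 X120.115 Y118.900
G01 X129.285 Y118.900
G01 X133.870 Y126.841
M5
G0 X148.929 Y97.959
M3 S444
G01 X153.236 Y97.015 F1815
G01 X153.611 Y111.025
G01 X153.574 Y124.948
M5
G0 X0.000 Y0.000

viewBox `0 0 235.463 146.122` with mm width/height → 1 unit = 1 mm. Flip: y_m = 146.122 − y_svg.

**Shape 1** — `<circle>` circle, stroke `#0000ff` → score (S444, F1815). Machine vertices: (73.785,48.958) → (60.547,71.887) → (34.071,71.887) → (20.833,48.958) → (34.071,26.029) → (60.547,26.029) → (73.785,48.958). Closed: final G1 returns to the first vertex.

**Shape 2** — `<circle>` circle, stroke `#ff0000` → cut (S863, F1145). Machine vertices: (133.870,126.841) → (129.285,134.782) → (120.115,134.782) → (115.530,126.841) → (120.115,118.900) → (129.285,118.900) → (133.870,126.841). Closed: final G1 returns to the first vertex.

**Shape 3** — `<path>` cubic bezier, stroke `#0000ff` → score (S444, F1815). Control points (SVG): P0=(148.929,48.163), P1=(156.374,61.596), P2=(152.645,30.041), P3=(153.574,21.174); sampled at t=k/3. Machine vertices: (148.929,97.959) → (153.236,97.015) → (153.611,111.025) → (153.574,124.948). Open path.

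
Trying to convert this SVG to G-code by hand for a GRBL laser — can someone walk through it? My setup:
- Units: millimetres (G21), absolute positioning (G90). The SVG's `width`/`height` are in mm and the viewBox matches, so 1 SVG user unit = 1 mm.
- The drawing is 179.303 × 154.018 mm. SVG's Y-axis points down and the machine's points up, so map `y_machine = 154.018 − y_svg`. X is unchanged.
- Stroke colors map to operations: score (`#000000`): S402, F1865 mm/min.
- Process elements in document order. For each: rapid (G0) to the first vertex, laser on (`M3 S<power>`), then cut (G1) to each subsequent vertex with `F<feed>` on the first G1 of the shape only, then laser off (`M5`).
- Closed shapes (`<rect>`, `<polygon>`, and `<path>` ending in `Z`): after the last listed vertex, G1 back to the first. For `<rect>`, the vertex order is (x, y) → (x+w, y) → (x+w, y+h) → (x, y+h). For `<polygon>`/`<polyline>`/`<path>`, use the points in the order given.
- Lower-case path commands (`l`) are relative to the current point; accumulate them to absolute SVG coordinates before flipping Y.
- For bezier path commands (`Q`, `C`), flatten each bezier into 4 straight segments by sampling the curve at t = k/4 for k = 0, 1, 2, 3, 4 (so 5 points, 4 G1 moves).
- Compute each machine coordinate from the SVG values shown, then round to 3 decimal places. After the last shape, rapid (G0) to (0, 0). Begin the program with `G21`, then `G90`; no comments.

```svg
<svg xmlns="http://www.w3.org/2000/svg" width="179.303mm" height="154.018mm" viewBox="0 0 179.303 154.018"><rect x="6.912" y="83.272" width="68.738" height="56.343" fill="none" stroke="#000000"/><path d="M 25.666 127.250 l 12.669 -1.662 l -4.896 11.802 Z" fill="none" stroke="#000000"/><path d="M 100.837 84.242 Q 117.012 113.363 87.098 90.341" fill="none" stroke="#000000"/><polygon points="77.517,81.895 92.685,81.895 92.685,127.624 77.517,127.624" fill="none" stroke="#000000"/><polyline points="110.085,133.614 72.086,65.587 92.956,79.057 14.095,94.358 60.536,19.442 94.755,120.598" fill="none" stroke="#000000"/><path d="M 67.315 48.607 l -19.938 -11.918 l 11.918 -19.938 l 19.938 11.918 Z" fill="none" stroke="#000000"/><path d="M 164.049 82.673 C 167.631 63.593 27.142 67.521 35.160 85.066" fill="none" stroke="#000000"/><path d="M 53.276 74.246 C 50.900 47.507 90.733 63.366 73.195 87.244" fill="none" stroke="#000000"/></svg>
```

G21
G90
G0 X6.912 Y70.746
M3 S402
G1 X75.650 Y70.746 F1865
G1 X75.650 Y14.403
G1 X6.912 Y14.403
G1 X6.912 Y70.746
M5
G0 X25.666 Y26.768
M3 S402
G1 X38.335 Y28.430 F1865
G1 X33.439 Y16.628
G1 X25.666 Y26.768
M5
G0 X100.837 Y69.776
M3 S402
G1 X106.044 Y58.474 F1865
G1 X105.490 Y53.691
G1 X99.174 Y55.425
G1 X87.098 Y63.677
M5
G0 X77.517 Y72.123
M3 S402
G1 X92.685 Y72.123 F1865
G1 X92.685 Y26.394
G1 X77.517 Y26.394
G1 X77.517 Y72.123
M5
G0 X110.085 Y20.404
M3 S402
G1 X72.086 Y88.431 F1865
G1 X92.956 Y74.961
G1 X14.095 Y59.660
G1 X60.536 Y134.576
G1 X94.755 Y33.420
M5
G0 X67.315 Y105.411
M3 S402
G1 X47.377 Y117.329 F1865
G1 X59.295 Y137.267
G1 X79.233 Y125.349
G1 X67.315 Y105.411
M5
G0 X164.049 Y71.345
M3 S402
G1 X144.294 Y81.488 F1865
G1 X97.941 Y83.883
G1 X52.420 Y79.411
G1 X35.160 Y68.952
M5
G0 X53.276 Y79.772
M3 S402
G1 X57.852 Y92.379 F1865
G1 X68.921 Y92.254
G1 X77.147 Y82.639
G1 X73.195 Y66.774
M5
G0 X0.000 Y0.000

Since the viewBox matches the mm dimensions, user units are millimetres directly. The only transform is the Y-flip y_m = 154.018 − y_svg.

Shape 1 is a rectangle drawn with `<rect>`. Its stroke #000000 means score at S402, F1865. After flipping Y the toolpath is (6.912,70.746) → (75.650,70.746) → (75.650,14.403) → (6.912,14.403) → (6.912,70.746), returning to the start.

Shape 2 is a regular polygon drawn with `<path>`. Its stroke #000000 means score at S402, F1865. After flipping Y the toolpath is (25.666,26.768) → (38.335,28.430) → (33.439,16.628) → (25.666,26.768), returning to the start.

Shape 3 is a quadratic bezier drawn with `<path>`. Its stroke #000000 means score at S402, F1865. After flipping Y the toolpath is (100.837,69.776) → (106.044,58.474) → (105.490,53.691) → (99.174,55.425) → (87.098,63.677).

Shape 4 is a rectangle drawn with `<polygon>`. Its stroke #000000 means score at S402, F1865. After flipping Y the toolpath is (77.517,72.123) → (92.685,72.123) → (92.685,26.394) → (77.517,26.394) → (77.517,72.123), returning to the start.

Shape 5 is a open polyline drawn with `<polyline>`. Its stroke #000000 means score at S402, F1865. After flipping Y the toolpath is (110.085,20.404) → (72.086,88.431) → (92.956,74.961) → (14.095,59.660) → (60.536,134.576) → (94.755,33.420).

Shape 6 is a regular polygon drawn with `<path>`. Its stroke #000000 means score at S402, F1865. After flipping Y the toolpath is (67.315,105.411) → (47.377,117.329) → (59.295,137.267) → (79.233,125.349) → (67.315,105.411), returning to the start.

Shape 7 is a cubic bezier drawn with `<path>`. Its stroke #000000 means score at S402, F1865. After flipping Y the toolpath is (164.049,71.345) → (144.294,81.488) → (97.941,83.883) → (52.420,79.411) → (35.160,68.952).

Shape 8 is a cubic bezier drawn with `<path>`. Its stroke #000000 means score at S402, F1865. After flipping Y the toolpath is (53.276,79.772) → (57.852,92.379) → (68.921,92.254) → (77.147,82.639) → (73.195,66.774).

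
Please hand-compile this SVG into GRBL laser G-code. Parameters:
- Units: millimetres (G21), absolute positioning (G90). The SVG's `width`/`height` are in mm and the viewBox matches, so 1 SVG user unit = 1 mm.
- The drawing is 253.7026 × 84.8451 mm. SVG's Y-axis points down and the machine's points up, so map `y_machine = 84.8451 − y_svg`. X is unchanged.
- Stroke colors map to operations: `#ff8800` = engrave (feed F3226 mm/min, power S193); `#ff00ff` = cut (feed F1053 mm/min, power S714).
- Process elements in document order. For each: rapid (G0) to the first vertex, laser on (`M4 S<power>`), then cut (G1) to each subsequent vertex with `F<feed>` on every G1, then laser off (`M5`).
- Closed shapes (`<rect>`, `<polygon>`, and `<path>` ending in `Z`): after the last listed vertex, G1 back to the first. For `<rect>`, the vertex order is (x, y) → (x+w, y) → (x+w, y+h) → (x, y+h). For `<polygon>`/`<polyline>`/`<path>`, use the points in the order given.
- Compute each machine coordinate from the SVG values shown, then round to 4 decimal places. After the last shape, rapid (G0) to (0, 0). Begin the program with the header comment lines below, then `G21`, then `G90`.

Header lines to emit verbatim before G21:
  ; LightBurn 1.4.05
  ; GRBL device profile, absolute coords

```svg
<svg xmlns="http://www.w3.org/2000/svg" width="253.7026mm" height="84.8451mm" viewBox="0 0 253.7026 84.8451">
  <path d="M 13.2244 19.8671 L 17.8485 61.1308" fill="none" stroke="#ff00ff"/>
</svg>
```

Since the viewBox matches the mm dimensions, user units are millimetres directly. The only transform is the Y-flip y_m = 84.8451 − y_svg.

Shape 1 is a line segment drawn with `<path>`. Its stroke #ff00ff means cut at S714, F1053. After flipping Y the toolpath is (13.2244,64.9780) → (17.8485,23.7143).

; LightBurn 1.4.05
; GRBL device profile, absolute coords
G21
G90
G0 X13.2244 Y64.9780
M4 S714
G1 X17.8485 Y23.7143 F1053
M5
G0 X0.0000 Y0.0000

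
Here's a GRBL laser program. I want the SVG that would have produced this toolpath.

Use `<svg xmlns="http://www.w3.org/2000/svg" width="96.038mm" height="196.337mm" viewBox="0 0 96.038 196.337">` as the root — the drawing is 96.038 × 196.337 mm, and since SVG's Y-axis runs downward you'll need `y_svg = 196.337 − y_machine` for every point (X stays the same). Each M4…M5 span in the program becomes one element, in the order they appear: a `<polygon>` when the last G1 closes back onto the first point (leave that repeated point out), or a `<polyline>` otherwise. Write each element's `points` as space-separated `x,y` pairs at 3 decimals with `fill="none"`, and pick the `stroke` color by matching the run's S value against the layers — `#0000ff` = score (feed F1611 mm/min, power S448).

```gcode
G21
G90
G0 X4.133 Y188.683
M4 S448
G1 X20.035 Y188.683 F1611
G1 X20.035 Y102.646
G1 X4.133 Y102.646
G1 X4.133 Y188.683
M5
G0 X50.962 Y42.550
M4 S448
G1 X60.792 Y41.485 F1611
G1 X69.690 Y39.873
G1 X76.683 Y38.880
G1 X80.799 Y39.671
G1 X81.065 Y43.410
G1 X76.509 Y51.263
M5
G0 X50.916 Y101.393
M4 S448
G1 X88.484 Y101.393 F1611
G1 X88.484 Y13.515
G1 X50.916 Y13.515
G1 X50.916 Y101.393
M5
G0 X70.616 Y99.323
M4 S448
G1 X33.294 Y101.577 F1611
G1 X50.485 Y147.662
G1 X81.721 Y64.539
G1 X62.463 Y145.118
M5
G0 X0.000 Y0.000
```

<svg xmlns="http://www.w3.org/2000/svg" width="96.038mm" height="196.337mm" viewBox="0 0 96.038 196.337">
  <polygon points="4.133,7.654 20.035,7.654 20.035,93.691 4.133,93.691" fill="none" stroke="#0000ff"/>
  <polyline points="50.962,153.787 60.792,154.852 69.690,156.464 76.683,157.457 80.799,156.666 81.065,152.927 76.509,145.074" fill="none" stroke="#0000ff"/>
  <polygon points="50.916,94.944 88.484,94.944 88.484,182.822 50.916,182.822" fill="none" stroke="#0000ff"/>
  <polyline points="70.616,97.014 33.294,94.760 50.485,48.675 81.721,131.798 62.463,51.219" fill="none" stroke="#0000ff"/>
</svg>

y_svg = 196.337 − y_m. Every run uses S448, so all elements get stroke `#0000ff` (score).

[1] closed run; points: 4.133,7.654 20.035,7.654 20.035,93.691 4.133,93.691

[2] open run; points: 50.962,153.787 60.792,154.852 69.690,156.464 76.683,157.457 80.799,156.666 81.065,152.927 76.509,145.074

[3] closed run; points: 50.916,94.944 88.484,94.944 88.484,182.822 50.916,182.822

[4] open run; points: 70.616,97.014 33.294,94.760 50.485,48.675 81.721,131.798 62.463,51.219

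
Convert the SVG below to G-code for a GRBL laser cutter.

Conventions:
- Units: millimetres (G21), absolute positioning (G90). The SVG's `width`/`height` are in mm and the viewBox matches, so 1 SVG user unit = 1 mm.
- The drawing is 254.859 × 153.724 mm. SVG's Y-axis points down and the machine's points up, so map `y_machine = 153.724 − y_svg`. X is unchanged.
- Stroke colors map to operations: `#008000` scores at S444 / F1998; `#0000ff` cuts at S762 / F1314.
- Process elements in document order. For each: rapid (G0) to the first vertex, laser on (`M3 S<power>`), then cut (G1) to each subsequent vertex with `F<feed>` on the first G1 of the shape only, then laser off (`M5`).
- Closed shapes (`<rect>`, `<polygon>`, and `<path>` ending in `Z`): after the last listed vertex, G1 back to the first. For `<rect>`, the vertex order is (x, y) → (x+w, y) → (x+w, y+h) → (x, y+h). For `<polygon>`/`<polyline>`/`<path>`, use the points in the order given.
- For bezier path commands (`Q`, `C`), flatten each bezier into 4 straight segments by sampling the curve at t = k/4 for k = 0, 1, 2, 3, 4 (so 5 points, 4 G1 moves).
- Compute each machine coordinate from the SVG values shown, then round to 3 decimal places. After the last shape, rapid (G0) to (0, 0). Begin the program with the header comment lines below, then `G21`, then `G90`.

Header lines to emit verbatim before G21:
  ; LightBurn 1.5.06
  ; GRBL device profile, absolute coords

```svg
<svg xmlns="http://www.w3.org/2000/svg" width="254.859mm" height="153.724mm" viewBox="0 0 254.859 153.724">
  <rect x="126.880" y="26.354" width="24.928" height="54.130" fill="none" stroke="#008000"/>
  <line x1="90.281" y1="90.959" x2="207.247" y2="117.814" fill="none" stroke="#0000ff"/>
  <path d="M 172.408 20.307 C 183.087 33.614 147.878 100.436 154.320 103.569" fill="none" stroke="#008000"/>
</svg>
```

viewBox `0 0 254.859 153.724` with mm width/height → 1 unit = 1 mm. Flip: y_m = 153.724 − y_svg.

**Shape 1** — `<rect>` rectangle, stroke `#008000` → score (S444, F1998). Machine vertices: (126.880,127.370) → (151.808,127.370) → (151.808,73.240) → (126.880,73.240) → (126.880,127.370). Closed: final G1 returns to the first vertex.

**Shape 2** — `<line>` line segment, stroke `#0000ff` → cut (S762, F1314). Machine vertices: (90.281,62.765) → (207.247,35.910). Open path.

**Shape 3** — `<path>` cubic bezier, stroke `#008000` → score (S444, F1998). Control points (SVG): P0=(172.408,20.307), P1=(183.087,33.614), P2=(147.878,100.436), P3=(154.320,103.569); sampled at t=k/4. Machine vertices: (172.408,133.417) → (173.181,115.234) → (164.953,87.971) → (155.930,62.615) → (154.320,50.155). Open path.

; LightBurn 1.5.06
; GRBL device profile, absolute coords
G21
G90
G0 X126.880 Y127.370
M3 S444
G1 X151.808 Y127.370 F1998
G1 X151.808 Y73.240
G1 X126.880 Y73.240
G1 X126.880 Y127.370
M5
G0 X90.281 Y62.765
M3 S762
G1 X207.247 Y35.910 F1314
M5
G0 X172.408 Y133.417
M3 S444
G1 X173.181 Y115.234 F1998
G1 X164.953 Y87.971
G1 X155.930 Y62.615
G1 X154.320 Y50.155
M5
G0 X0.000 Y0.000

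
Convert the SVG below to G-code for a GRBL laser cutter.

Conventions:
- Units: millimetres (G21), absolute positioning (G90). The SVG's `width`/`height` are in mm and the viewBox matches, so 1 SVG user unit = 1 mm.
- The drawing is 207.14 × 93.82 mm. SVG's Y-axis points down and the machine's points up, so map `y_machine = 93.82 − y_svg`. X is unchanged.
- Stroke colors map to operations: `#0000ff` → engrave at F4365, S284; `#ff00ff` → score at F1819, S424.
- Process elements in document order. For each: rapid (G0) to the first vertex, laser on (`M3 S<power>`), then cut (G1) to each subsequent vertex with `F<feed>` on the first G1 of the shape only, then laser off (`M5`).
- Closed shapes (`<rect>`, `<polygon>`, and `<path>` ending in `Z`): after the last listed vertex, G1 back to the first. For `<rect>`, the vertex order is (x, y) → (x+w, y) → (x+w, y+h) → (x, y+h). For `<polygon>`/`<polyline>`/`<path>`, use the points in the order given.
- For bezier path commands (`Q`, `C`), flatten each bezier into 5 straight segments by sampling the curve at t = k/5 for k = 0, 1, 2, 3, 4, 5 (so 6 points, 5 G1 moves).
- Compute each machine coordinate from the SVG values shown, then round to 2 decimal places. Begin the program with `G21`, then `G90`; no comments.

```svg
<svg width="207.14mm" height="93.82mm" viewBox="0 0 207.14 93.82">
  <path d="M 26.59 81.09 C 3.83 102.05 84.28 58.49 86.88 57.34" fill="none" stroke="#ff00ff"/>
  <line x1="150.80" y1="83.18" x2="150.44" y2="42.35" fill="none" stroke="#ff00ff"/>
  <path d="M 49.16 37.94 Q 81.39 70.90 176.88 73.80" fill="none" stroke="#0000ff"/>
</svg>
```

G21
G90
G0 X26.59 Y12.73
M3 S424
G1 X23.87 Y7.04 F1819
G1 X37.23 Y11.70
G1 X57.98 Y21.59
G1 X77.43 Y31.56
G1 X86.88 Y36.48
M5
G0 X150.80 Y10.64
M3 S424
G1 X150.44 Y51.47 F1819
M5
G0 X49.16 Y55.88
M3 S284
G1 X64.58 Y43.90 F4365
G1 X85.07 Y34.32
G1 X110.61 Y27.15
G1 X141.21 Y22.38
G1 X176.88 Y20.02
M5

viewBox `0 0 207.14 93.82` with mm width/height → 1 unit = 1 mm. Flip: y_m = 93.82 − y_svg.

**Shape 1** — `<path>` cubic bezier, stroke `#ff00ff` → score (S424, F1819). Control points (SVG): P0=(26.59,81.09), P1=(3.83,102.05), P2=(84.28,58.49), P3=(86.88,57.34); sampled at t=k/5. Machine vertices: (26.59,12.73) → (23.87,7.04) → (37.23,11.70) → (57.98,21.59) → (77.43,31.56) → (86.88,36.48). Open path.

**Shape 2** — `<line>` line segment, stroke `#ff00ff` → score (S424, F1819). Machine vertices: (150.80,10.64) → (150.44,51.47). Open path.

**Shape 3** — `<path>` quadratic bezier, stroke `#0000ff` → engrave (S284, F4365). Control points (SVG): P0=(49.16,37.94), P1=(81.39,70.90), P2=(176.88,73.80); sampled at t=k/5. Machine vertices: (49.16,55.88) → (64.58,43.90) → (85.07,34.32) → (110.61,27.15) → (141.21,22.38) → (176.88,20.02). Open path.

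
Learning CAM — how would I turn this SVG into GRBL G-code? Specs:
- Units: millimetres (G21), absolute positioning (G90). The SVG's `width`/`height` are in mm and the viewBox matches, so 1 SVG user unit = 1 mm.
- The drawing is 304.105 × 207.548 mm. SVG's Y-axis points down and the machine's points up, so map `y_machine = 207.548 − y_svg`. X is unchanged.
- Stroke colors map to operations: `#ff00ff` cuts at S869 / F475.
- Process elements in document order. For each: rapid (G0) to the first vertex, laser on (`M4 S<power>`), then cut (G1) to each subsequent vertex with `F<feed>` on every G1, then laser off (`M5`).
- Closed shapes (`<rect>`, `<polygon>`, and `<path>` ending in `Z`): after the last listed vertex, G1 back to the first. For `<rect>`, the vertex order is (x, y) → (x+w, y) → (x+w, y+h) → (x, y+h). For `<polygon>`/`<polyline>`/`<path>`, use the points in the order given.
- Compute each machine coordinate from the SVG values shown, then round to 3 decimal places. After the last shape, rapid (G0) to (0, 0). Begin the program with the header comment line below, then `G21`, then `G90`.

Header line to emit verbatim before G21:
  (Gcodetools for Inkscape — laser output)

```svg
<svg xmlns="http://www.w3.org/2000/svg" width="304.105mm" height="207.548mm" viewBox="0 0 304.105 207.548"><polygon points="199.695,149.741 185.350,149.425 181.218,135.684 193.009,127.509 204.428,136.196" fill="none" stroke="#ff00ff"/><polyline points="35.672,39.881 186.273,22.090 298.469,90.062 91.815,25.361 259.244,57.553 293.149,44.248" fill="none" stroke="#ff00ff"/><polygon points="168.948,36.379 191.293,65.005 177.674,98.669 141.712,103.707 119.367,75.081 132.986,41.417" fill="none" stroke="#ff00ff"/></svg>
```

(Gcodetools for Inkscape — laser output)
G21
G90
G0 X199.695 Y57.807
M4 S869
G1 X185.350 Y58.123 F475
G1 X181.218 Y71.864 F475
G1 X193.009 Y80.039 F475
G1 X204.428 Y71.352 F475
G1 X199.695 Y57.807 F475
M5
G0 X35.672 Y167.667
M4 S869
G1 X186.273 Y185.458 F475
G1 X298.469 Y117.486 F475
G1 X91.815 Y182.187 F475
G1 X259.244 Y149.995 F475
G1 X293.149 Y163.300 F475
M5
G0 X168.948 Y171.169
M4 S869
G1 X191.293 Y142.543 F475
G1 X177.674 Y108.879 F475
G1 X141.712 Y103.841 F475
G1 X119.367 Y132.467 F475
G1 X132.986 Y166.131 F475
G1 X168.948 Y171.169 F475
M5
G0 X0.000 Y0.000

Since the viewBox matches the mm dimensions, user units are millimetres directly. The only transform is the Y-flip y_m = 207.548 − y_svg.

Shape 1 is a regular polygon drawn with `<polygon>`. Its stroke #ff00ff means cut at S869, F475. After flipping Y the toolpath is (199.695,57.807) → (185.350,58.123) → (181.218,71.864) → (193.009,80.039) → (204.428,71.352) → (199.695,57.807), returning to the start.

Shape 2 is a open polyline drawn with `<polyline>`. Its stroke #ff00ff means cut at S869, F475. After flipping Y the toolpath is (35.672,167.667) → (186.273,185.458) → (298.469,117.486) → (91.815,182.187) → (259.244,149.995) → (293.149,163.300).

Shape 3 is a regular polygon drawn with `<polygon>`. Its stroke #ff00ff means cut at S869, F475. After flipping Y the toolpath is (168.948,171.169) → (191.293,142.543) → (177.674,108.879) → (141.712,103.841) → (119.367,132.467) → (132.986,166.131) → (168.948,171.169), returning to the start.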